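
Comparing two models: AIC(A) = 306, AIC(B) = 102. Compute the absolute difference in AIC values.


Compute |306 - 102| = 204.
Model B has the smaller AIC.

204


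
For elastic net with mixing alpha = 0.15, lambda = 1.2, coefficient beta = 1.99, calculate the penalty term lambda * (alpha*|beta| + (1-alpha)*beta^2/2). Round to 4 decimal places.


Compute:
L1 = 0.15 * 1.99 = 0.2985.
L2 = 0.85 * 1.99^2 / 2 = 1.6830.
Penalty = 1.2 * (0.2985 + 1.6830) = 2.3779.

2.3779


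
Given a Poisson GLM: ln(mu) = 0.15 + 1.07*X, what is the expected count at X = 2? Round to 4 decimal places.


Compute eta = 0.15 + 1.07 * 2 = 2.2900.
Apply inverse link: mu = e^2.2900 = 9.8749.

9.8749


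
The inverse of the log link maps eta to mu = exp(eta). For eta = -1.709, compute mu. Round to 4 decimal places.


Apply the inverse link:
mu = e^-1.709 = 0.1810.

0.1810


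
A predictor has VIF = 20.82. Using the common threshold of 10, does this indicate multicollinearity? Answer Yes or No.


Check: VIF = 20.82 vs threshold = 10.
Since 20.82 >= 10, the answer is Yes.

Yes


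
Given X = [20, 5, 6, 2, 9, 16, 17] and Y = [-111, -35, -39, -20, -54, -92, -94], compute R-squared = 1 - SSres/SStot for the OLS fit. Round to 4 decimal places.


Fit the OLS line: b0 = -9.2545, b1 = -5.0696.
SSres = 6.6083.
SStot = 7393.7143.
R^2 = 1 - 6.6083/7393.7143 = 0.9991.

0.9991


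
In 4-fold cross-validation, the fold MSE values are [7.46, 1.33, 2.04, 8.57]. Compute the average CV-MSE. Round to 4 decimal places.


Sum of fold MSEs = 19.4000.
Average = 19.4000 / 4 = 4.8500.

4.8500


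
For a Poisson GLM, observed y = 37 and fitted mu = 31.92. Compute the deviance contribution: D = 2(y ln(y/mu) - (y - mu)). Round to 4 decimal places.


Compute y*ln(y/mu) = 37*ln(37/31.92) = 37*0.147685 = 5.464345.
y - mu = 5.08.
D = 2*(5.464345 - (5.08)) = 0.768690, which rounds to 0.7687.

0.7687


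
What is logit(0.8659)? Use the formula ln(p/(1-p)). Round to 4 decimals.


Compute the odds: 0.8659/0.1341 = 6.4571.
Take the natural log: ln(6.4571) = 1.8652.

1.8652


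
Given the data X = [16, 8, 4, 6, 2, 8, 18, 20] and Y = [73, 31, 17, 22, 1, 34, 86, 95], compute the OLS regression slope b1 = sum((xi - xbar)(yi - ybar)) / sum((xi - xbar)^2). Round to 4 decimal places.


Calculate xbar = 10.2500, ybar = 44.8750.
S_xx = 323.5000, S_xy = 1658.2500.
Using b1 = S_xy / S_xx = 1658.2500 / 323.5000, we get b1 = 5.1260.

5.1260


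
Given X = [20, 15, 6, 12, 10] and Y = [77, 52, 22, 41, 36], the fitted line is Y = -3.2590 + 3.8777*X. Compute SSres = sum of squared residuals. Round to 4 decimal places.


For each point, residual = actual - predicted.
Residuals: [2.7050, -2.9065, 1.9928, -2.2734, 0.4820].
Sum of squared residuals = 25.1367.

25.1367


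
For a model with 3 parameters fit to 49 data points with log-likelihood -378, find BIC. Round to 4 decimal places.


k * ln(n) = 3 * ln(49) = 3 * 3.891820 = 11.675460.
-2 * loglik = -2 * (-378) = 756.
BIC = 11.675460 + 756 = 767.675460, which rounds to 767.6755.

767.6755


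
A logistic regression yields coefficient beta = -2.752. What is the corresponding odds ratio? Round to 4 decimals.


Odds ratio = exp(beta) = exp(-2.752).
= 0.0638.

0.0638


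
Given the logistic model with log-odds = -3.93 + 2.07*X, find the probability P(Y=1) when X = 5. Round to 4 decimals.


Linear predictor: z = -3.93 + 2.07 * 5 = 6.4200.
P = 1/(1 + exp(-6.4200)) = 1/(1 + 0.0016) = 0.9984.

0.9984


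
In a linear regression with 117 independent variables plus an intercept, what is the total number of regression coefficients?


Including the intercept, the model has 117 predictor coefficients + 1 intercept.
Total = 118.

118


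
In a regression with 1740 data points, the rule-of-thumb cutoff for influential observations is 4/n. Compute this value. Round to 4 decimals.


Using the rule of thumb:
Threshold = 4 / 1740 = 0.0023.

0.0023


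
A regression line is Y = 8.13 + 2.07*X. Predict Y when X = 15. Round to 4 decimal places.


Substitute X = 15 into the equation:
Y = 8.13 + 2.07 * 15 = 8.13 + 31.0500 = 39.1800.

39.1800


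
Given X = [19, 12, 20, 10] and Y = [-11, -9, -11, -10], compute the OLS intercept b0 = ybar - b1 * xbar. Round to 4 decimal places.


Compute b1 = -0.1572 from the OLS formula.
With xbar = 15.2500 and ybar = -10.2500, the intercept is:
b0 = -10.2500 - -0.1572 * 15.2500 = -7.8528.

-7.8528


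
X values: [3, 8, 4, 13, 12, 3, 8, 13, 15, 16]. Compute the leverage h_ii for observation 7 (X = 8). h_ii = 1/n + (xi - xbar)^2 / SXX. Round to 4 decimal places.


n = 10, xbar = 9.5000.
SXX = sum((xi - xbar)^2) = 222.5000.
h = 1/10 + (8 - 9.5000)^2 / 222.5000 = 0.1101.

0.1101


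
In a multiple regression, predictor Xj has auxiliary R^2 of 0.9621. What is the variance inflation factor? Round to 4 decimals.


Denominator: 1 - 0.9621 = 0.0379.
VIF = 1 / 0.0379 = 26.3852.

26.3852


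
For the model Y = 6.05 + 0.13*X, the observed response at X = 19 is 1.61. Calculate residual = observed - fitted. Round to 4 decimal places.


Fitted value at X = 19 is yhat = 6.05 + 0.13*19 = 8.5200.
Residual = 1.61 - 8.5200 = -6.9100.

-6.9100


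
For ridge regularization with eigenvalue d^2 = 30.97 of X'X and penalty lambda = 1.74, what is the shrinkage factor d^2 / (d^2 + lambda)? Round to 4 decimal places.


d^2 + lambda = 30.97 + 1.74 = 32.7100.
Shrinkage factor = 30.97/32.7100 = 0.9468.

0.9468


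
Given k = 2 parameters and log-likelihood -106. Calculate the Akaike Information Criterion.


Compute:
2k = 2*2 = 4.
-2*loglik = -2*(-106) = 212.
AIC = 4 + 212 = 216.

216


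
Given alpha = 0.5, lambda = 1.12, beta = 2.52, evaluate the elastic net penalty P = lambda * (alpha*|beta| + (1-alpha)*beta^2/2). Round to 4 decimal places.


Compute:
L1 = 0.5 * 2.52 = 1.2600.
L2 = 0.5 * 2.52^2 / 2 = 1.5876.
Penalty = 1.12 * (1.2600 + 1.5876) = 3.1893.

3.1893


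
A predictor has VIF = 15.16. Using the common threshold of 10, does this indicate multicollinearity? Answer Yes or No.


The threshold is 10.
VIF = 15.16 is >= 10.
Multicollinearity indication: Yes.

Yes


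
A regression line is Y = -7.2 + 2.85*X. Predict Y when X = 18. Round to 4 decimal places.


Plug X = 18 into Y = -7.2 + 2.85*X:
Y = -7.2 + 51.3000 = 44.1000.

44.1000


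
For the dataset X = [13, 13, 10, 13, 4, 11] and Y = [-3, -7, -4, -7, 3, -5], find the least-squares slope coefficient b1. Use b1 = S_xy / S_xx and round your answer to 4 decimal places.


First compute the means: xbar = 10.6667, ybar = -3.8333.
Then S_xx = sum((xi - xbar)^2) = 61.3333.
S_xy = sum((xi - xbar)(yi - ybar)) = -58.6667.
b1 = S_xy / S_xx = -58.6667 / 61.3333 = -0.9565.

-0.9565


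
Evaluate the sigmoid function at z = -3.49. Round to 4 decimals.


exp(3.4900) = 32.7859.
1 + exp(-z) = 33.7859.
sigmoid = 1/33.7859 = 0.0296.

0.0296


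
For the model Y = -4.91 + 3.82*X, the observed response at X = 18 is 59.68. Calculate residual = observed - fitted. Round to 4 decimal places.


Compute yhat = -4.91 + (3.82)(18) = 63.8500.
Residual = actual - predicted = 59.68 - 63.8500 = -4.1700.

-4.1700


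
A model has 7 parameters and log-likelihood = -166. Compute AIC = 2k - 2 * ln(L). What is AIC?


Compute:
2k = 2*7 = 14.
-2*loglik = -2*(-166) = 332.
AIC = 14 + 332 = 346.

346


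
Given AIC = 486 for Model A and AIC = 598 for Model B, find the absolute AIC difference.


|AIC_A - AIC_B| = |486 - 598| = 112.
Model A is preferred (lower AIC).

112


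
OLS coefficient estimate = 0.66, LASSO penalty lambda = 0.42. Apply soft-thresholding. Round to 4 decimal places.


Absolute value: |0.66| = 0.66.
Compare to lambda = 0.42.
Since |beta| > lambda, coefficient = sign(beta)*(|beta| - lambda) = 0.2400.

0.2400


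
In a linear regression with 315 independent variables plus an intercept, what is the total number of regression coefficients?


Each predictor gets one coefficient, plus one intercept.
Total parameters = 315 + 1 = 316.

316


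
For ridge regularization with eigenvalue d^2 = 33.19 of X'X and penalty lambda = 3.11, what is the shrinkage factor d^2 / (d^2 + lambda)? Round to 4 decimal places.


Denominator = d^2 + lambda = 33.19 + 3.11 = 36.3000.
Shrinkage = 33.19 / 36.3000 = 0.9143.

0.9143


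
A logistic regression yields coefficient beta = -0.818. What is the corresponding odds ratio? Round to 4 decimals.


The odds ratio is computed as:
OR = e^(-0.818) = 0.4413.

0.4413


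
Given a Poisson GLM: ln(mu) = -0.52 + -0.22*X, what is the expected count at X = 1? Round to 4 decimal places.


eta = -0.52 + -0.22 * 1 = -0.7400.
mu = exp(-0.7400) = 0.4771.

0.4771


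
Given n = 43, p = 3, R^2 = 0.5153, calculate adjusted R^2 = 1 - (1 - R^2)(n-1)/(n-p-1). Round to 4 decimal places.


Adjusted R^2 = 1 - (1 - R^2) * (n-1)/(n-p-1).
(1 - R^2) = 0.4847.
(n-1)/(n-p-1) = 42/39.
(1 - R^2) * (n-1) = 0.4847 * 42 = 20.3574.
Divide by (n-p-1): 20.3574 / 39 = 0.5220.
Adj R^2 = 1 - 0.5220 = 0.4780.

0.4780


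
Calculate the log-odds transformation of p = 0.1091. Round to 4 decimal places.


1 - p = 0.8909.
p/(1-p) = 0.1225.
logit = ln(0.1225) = -2.1000.

-2.1000


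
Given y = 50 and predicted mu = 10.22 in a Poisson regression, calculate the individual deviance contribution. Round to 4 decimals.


First: ln(50/10.22) = 1.587676.
Then: 50 * 1.587676 = 79.383800.
y - mu = 50 - 10.22 = 39.78.
D = 2(79.383800 - 39.78) = 79.207600, which rounds to 79.2076.

79.2076


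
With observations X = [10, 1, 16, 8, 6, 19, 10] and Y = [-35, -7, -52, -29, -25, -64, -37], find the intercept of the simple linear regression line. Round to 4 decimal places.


Compute b1 = -3.0596 from the OLS formula.
With xbar = 10.0000 and ybar = -35.5714, the intercept is:
b0 = -35.5714 - -3.0596 * 10.0000 = -4.9751.

-4.9751


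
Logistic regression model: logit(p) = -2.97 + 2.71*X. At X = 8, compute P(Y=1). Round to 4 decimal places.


z = -2.97 + 2.71 * 8 = 18.7100.
Sigmoid: P = 1 / (1 + exp(-18.7100)) = 1.0000.

1.0000


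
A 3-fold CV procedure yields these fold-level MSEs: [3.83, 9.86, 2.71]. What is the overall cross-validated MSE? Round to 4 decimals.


Add all fold MSEs: 16.4000.
Divide by k = 3: 16.4000/3 = 5.4667.

5.4667


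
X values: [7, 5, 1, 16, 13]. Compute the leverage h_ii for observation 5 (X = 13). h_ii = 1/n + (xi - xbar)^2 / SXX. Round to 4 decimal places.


n = 5, xbar = 8.4000.
SXX = sum((xi - xbar)^2) = 147.2000.
h = 1/5 + (13 - 8.4000)^2 / 147.2000 = 0.3438.

0.3438


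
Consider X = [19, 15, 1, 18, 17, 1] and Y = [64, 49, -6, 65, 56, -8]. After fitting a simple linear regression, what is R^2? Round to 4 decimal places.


Fit the OLS line: b0 = -11.0711, b1 = 4.0342.
SSres = 18.9118.
SStot = 5891.3333.
R^2 = 1 - 18.9118/5891.3333 = 0.9968.

0.9968


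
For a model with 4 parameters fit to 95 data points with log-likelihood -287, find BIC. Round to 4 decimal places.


k * ln(n) = 4 * ln(95) = 4 * 4.553877 = 18.215508.
-2 * loglik = -2 * (-287) = 574.
BIC = 18.215508 + 574 = 592.215508, which rounds to 592.2155.

592.2155


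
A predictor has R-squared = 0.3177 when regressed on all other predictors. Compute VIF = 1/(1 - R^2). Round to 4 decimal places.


Using VIF = 1/(1 - R^2_j):
1 - 0.3177 = 0.6823.
VIF = 1.4656.

1.4656


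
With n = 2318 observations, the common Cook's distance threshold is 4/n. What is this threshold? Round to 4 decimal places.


Using the rule of thumb:
Threshold = 4 / 2318 = 0.0017.

0.0017


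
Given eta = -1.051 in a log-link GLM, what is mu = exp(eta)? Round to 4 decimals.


Apply the inverse link:
mu = e^-1.051 = 0.3496.

0.3496


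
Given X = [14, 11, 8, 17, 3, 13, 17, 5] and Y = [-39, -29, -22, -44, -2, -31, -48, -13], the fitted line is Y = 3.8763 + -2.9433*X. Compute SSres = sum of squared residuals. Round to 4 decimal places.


Predicted values from Y = 3.8763 + -2.9433*X.
Residuals: [-1.6701, -0.5000, -2.3299, 2.1598, 2.9536, 3.3866, -1.8402, -2.1598].
SSres = 41.3763.

41.3763


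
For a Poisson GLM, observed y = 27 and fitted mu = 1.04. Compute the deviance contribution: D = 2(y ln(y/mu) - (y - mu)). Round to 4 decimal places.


y/mu = 27/1.04 = 25.961538 (approx.), and ln(27/1.04) = 3.256616.
y * ln(y/mu) = 27 * 3.256616 = 87.928632.
y - mu = 25.96.
D = 2 * (87.928632 - 25.96) = 123.937264, which rounds to 123.9373.

123.9373


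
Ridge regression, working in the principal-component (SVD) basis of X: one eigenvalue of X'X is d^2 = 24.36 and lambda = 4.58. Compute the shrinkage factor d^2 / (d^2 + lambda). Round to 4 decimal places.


Denominator = d^2 + lambda = 24.36 + 4.58 = 28.9400.
Shrinkage = 24.36 / 28.9400 = 0.8417.

0.8417


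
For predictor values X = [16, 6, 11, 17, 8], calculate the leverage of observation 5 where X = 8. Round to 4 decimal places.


n = 5, xbar = 11.6000.
SXX = sum((xi - xbar)^2) = 93.2000.
h = 1/5 + (8 - 11.6000)^2 / 93.2000 = 0.3391.

0.3391


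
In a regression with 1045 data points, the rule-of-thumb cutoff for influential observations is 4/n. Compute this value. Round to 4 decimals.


Cook's distance cutoff = 4/n = 4/1045.
= 0.0038.

0.0038


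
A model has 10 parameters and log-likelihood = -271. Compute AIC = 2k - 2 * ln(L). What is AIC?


AIC = 2*10 - 2*(-271).
= 20 + 542 = 562.

562


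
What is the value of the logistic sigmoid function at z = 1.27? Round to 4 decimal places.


First, exp(-1.2700) = 0.2808.
Then sigma(z) = 1/(1 + 0.2808) = 0.7807.

0.7807


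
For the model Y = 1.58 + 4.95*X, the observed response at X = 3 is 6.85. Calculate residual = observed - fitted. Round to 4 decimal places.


Fitted value at X = 3 is yhat = 1.58 + 4.95*3 = 16.4300.
Residual = 6.85 - 16.4300 = -9.5800.

-9.5800


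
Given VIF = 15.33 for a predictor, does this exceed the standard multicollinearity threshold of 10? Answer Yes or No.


Compare VIF = 15.33 to the threshold of 10.
15.33 >= 10, so the answer is Yes.

Yes


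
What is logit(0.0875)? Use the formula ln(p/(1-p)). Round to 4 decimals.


The odds are p/(1-p) = 0.0875 / 0.9125 = 0.0959.
logit(p) = ln(0.0959) = -2.3445.

-2.3445


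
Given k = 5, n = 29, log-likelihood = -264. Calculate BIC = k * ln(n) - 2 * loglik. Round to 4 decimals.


k * ln(n) = 5 * ln(29) = 5 * 3.367296 = 16.836480.
-2 * loglik = -2 * (-264) = 528.
BIC = 16.836480 + 528 = 544.836480, which rounds to 544.8365.

544.8365


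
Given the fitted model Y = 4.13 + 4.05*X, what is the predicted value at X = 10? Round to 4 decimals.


Predicted value:
Y = 4.13 + (4.05)(10) = 4.13 + 40.5000 = 44.6300.

44.6300


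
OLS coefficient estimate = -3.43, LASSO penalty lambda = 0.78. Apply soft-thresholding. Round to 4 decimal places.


Absolute value: |-3.43| = 3.43.
Compare to lambda = 0.78.
Since |beta| > lambda, coefficient = sign(beta)*(|beta| - lambda) = -2.6500.

-2.6500


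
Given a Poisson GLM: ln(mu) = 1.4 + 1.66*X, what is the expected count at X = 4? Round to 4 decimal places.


Compute eta = 1.4 + 1.66 * 4 = 8.0400.
Apply inverse link: mu = e^8.0400 = 3102.6132.

3102.6132


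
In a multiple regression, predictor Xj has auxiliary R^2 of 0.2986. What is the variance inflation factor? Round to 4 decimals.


Denominator: 1 - 0.2986 = 0.7014.
VIF = 1 / 0.7014 = 1.4257.

1.4257


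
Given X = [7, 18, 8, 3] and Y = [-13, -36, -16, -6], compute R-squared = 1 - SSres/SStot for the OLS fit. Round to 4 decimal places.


The fitted line is Y = 0.3975 + -2.0164*X.
SSres = 0.7172, SStot = 496.7500.
R^2 = 1 - SSres/SStot = 0.9986.

0.9986


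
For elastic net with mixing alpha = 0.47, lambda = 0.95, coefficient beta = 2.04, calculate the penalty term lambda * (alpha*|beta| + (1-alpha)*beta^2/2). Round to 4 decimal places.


alpha * |beta| = 0.47 * 2.04 = 0.9588.
(1-alpha) * beta^2/2 = 0.53 * 4.1616/2 = 1.1028.
Total = 0.95 * (0.9588 + 1.1028) = 1.9585.

1.9585


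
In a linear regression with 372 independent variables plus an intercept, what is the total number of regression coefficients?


Total coefficients = number of predictors + 1 (for the intercept).
= 372 + 1 = 373.

373


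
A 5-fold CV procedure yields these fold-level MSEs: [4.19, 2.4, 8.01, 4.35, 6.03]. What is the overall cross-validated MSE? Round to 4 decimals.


Sum of fold MSEs = 24.9800.
Average = 24.9800 / 5 = 4.9960.

4.9960


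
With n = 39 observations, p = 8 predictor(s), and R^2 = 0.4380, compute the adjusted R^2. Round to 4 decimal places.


Using the formula:
(1 - 0.4380) = 0.5620.
Multiply by 38/30: 0.5620 * 38 = 21.3560, then 21.3560 / 30 = 0.7119.
Adj R^2 = 1 - 0.7119 = 0.2881.

0.2881


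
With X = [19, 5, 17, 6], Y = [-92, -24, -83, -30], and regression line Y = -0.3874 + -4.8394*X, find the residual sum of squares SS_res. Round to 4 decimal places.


For each point, residual = actual - predicted.
Residuals: [0.3360, 0.5844, -0.3428, -0.5762].
Sum of squared residuals = 0.9039.

0.9039


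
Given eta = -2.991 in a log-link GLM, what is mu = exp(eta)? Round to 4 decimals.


Apply the inverse link:
mu = e^-2.991 = 0.0502.

0.0502


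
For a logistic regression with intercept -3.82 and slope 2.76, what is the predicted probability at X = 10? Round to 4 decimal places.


Compute z = -3.82 + (2.76)(10) = 23.7800.
exp(-z) = 0.0000.
P = 1/(1 + 0.0000) = 1.0000.

1.0000


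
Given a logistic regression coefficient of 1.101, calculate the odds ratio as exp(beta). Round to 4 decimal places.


Odds ratio = exp(beta) = exp(1.101).
= 3.0072.

3.0072


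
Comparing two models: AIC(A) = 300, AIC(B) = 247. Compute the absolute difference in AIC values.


Compute |300 - 247| = 53.
Model B has the smaller AIC.

53


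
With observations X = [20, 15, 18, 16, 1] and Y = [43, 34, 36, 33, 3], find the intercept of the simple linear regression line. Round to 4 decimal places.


First find the slope: b1 = 2.0487.
Means: xbar = 14.0000, ybar = 29.8000.
b0 = ybar - b1 * xbar = 29.8000 - 2.0487 * 14.0000 = 1.1186.

1.1186


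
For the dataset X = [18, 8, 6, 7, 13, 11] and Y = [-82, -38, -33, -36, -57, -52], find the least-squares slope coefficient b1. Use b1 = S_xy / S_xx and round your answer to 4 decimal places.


First compute the means: xbar = 10.5000, ybar = -49.6667.
Then S_xx = sum((xi - xbar)^2) = 101.5000.
S_xy = sum((xi - xbar)(yi - ybar)) = -414.0000.
b1 = S_xy / S_xx = -414.0000 / 101.5000 = -4.0788.

-4.0788


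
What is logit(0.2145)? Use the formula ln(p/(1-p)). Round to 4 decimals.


The odds are p/(1-p) = 0.2145 / 0.7855 = 0.2731.
logit(p) = ln(0.2731) = -1.2980.

-1.2980


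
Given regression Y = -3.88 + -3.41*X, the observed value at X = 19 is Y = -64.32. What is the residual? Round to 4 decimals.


Fitted value at X = 19 is yhat = -3.88 + -3.41*19 = -68.6700.
Residual = -64.32 - -68.6700 = 4.3500.

4.3500


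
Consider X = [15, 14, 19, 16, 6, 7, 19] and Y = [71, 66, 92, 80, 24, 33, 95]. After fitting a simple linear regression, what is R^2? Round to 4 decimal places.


After computing the OLS fit (b0=-5.7918, b1=5.2244):
SSres = 20.9974, SStot = 4590.8571.
R^2 = 1 - 20.9974/4590.8571 = 0.9954.

0.9954


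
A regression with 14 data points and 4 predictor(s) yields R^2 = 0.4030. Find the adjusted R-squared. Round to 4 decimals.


Plug in: Adj R^2 = 1 - (1 - 0.4030) * 13/9.
= 1 - 0.5970 * 13/9
= 1 - 7.7610 / 9
= 1 - 0.8623 = 0.1377.

0.1377


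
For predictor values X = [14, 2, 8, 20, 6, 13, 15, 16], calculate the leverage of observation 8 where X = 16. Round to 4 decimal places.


n = 8, xbar = 11.7500.
SXX = sum((xi - xbar)^2) = 245.5000.
h = 1/8 + (16 - 11.7500)^2 / 245.5000 = 0.1986.

0.1986


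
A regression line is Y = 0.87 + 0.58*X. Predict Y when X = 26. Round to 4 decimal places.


Predicted value:
Y = 0.87 + (0.58)(26) = 0.87 + 15.0800 = 15.9500.

15.9500


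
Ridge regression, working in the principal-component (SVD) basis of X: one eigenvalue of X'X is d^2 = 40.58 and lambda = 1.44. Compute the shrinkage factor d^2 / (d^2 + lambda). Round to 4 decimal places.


Denominator = d^2 + lambda = 40.58 + 1.44 = 42.0200.
Shrinkage = 40.58 / 42.0200 = 0.9657.

0.9657


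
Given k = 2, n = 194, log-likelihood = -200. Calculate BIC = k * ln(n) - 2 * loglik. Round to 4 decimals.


k * ln(n) = 2 * ln(194) = 2 * 5.267858 = 10.535716.
-2 * loglik = -2 * (-200) = 400.
BIC = 10.535716 + 400 = 410.535716, which rounds to 410.5357.

410.5357


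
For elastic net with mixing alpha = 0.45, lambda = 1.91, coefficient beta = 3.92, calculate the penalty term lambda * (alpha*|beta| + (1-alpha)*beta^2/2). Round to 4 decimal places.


alpha * |beta| = 0.45 * 3.92 = 1.7640.
(1-alpha) * beta^2/2 = 0.55 * 15.3664/2 = 4.2258.
Total = 1.91 * (1.7640 + 4.2258) = 11.4404.

11.4404


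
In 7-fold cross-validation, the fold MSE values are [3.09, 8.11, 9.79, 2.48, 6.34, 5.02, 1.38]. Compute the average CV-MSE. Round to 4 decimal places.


Total MSE across folds = 36.2100.
CV-MSE = 36.2100/7 = 5.1729.

5.1729


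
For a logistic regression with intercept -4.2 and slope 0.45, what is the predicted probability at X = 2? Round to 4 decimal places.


Compute z = -4.2 + (0.45)(2) = -3.3000.
exp(-z) = 27.1126.
P = 1/(1 + 27.1126) = 0.0356.

0.0356


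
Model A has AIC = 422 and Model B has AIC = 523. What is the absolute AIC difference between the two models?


Compute |422 - 523| = 101.
Model A has the smaller AIC.

101


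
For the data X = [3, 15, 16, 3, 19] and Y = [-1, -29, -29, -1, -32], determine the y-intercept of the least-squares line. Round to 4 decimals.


Compute b1 = -2.0730 from the OLS formula.
With xbar = 11.2000 and ybar = -18.4000, the intercept is:
b0 = -18.4000 - -2.0730 * 11.2000 = 4.8179.

4.8179


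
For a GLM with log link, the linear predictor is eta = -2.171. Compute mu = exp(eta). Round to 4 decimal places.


Apply the inverse link:
mu = e^-2.171 = 0.1141.

0.1141


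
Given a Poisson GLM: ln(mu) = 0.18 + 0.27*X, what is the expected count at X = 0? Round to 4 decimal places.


Linear predictor: eta = 0.18 + (0.27)(0) = 0.1800.
Expected count: mu = exp(0.1800) = 1.1972.

1.1972


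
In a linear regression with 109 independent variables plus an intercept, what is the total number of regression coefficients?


Total coefficients = number of predictors + 1 (for the intercept).
= 109 + 1 = 110.

110


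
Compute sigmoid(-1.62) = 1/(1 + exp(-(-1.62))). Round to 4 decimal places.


exp(1.6200) = 5.0531.
1 + exp(-z) = 6.0531.
sigmoid = 1/6.0531 = 0.1652.

0.1652


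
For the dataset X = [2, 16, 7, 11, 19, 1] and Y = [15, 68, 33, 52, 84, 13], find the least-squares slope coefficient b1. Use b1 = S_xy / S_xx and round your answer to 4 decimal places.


The sample means are xbar = 9.3333 and ybar = 44.1667.
Compute S_xx = 269.3333 and S_xy = 1056.6667.
Slope b1 = S_xy / S_xx = 1056.6667 / 269.3333 = 3.9233.

3.9233


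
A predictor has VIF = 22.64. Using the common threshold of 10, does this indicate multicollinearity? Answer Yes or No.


Compare VIF = 22.64 to the threshold of 10.
22.64 >= 10, so the answer is Yes.

Yes


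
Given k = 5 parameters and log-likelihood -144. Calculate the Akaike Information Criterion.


AIC = 2*5 - 2*(-144).
= 10 + 288 = 298.

298


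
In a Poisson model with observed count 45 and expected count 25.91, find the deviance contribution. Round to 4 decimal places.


y/mu = 45/25.91 = 1.736781 (approx.), and ln(45/25.91) = 0.552033.
y * ln(y/mu) = 45 * 0.552033 = 24.841485.
y - mu = 19.09.
D = 2 * (24.841485 - 19.09) = 11.502970, which rounds to 11.5030.

11.5030


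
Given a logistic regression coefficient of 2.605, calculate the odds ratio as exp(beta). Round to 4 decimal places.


exp(2.605) = 13.5312.
So the odds ratio is 13.5312.

13.5312


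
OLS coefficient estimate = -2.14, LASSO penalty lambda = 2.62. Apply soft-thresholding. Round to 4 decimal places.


Absolute value: |-2.14| = 2.14.
Compare to lambda = 2.62.
Since |beta| <= lambda, the coefficient is set to 0.

0.0000


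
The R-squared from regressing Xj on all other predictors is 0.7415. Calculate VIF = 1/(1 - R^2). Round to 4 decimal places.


Denominator: 1 - 0.7415 = 0.2585.
VIF = 1 / 0.2585 = 3.8685.

3.8685


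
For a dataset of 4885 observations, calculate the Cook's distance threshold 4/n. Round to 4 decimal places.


The threshold is 4/n.
4/4885 = 0.0008.

0.0008


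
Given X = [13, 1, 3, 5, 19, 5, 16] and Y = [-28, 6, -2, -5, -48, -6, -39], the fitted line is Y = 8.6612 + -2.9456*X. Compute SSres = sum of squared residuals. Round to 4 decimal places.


Compute predicted values, then residuals = yi - yhat_i.
Residuals: [1.6316, 0.2844, -1.8244, 1.0668, -0.6948, 0.0668, -0.5316].
SSres = sum(residual^2) = 7.9793.

7.9793


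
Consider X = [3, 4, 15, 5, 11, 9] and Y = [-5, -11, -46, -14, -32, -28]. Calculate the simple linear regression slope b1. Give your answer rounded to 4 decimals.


Calculate xbar = 7.8333, ybar = -22.6667.
S_xx = 108.8333, S_xy = -357.6667.
Using b1 = S_xy / S_xx = -357.6667 / 108.8333, we get b1 = -3.2864.

-3.2864


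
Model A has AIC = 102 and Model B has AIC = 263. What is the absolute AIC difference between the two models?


|AIC_A - AIC_B| = |102 - 263| = 161.
Model A is preferred (lower AIC).

161


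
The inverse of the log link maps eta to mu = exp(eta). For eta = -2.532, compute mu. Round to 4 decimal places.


Apply the inverse link:
mu = e^-2.532 = 0.0795.

0.0795


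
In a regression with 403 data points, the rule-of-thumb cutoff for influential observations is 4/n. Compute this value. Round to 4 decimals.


Using the rule of thumb:
Threshold = 4 / 403 = 0.0099.

0.0099


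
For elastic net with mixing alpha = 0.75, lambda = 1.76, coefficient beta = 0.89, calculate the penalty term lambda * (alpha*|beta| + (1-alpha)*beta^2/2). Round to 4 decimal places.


Compute:
L1 = 0.75 * 0.89 = 0.6675.
L2 = 0.25 * 0.89^2 / 2 = 0.0990.
Penalty = 1.76 * (0.6675 + 0.0990) = 1.3491.

1.3491


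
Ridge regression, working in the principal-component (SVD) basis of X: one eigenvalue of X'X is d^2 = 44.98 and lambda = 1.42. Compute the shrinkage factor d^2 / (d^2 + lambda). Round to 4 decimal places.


d^2 + lambda = 44.98 + 1.42 = 46.4000.
Shrinkage factor = 44.98/46.4000 = 0.9694.

0.9694


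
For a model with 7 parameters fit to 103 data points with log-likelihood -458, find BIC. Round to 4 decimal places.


Compute k*ln(n) = 7*ln(103) = 7*4.634729 = 32.443103.
Then -2*loglik = 916.
BIC = 32.443103 + 916 = 948.443103, which rounds to 948.4431.

948.4431


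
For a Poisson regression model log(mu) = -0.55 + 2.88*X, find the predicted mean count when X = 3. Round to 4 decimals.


Compute eta = -0.55 + 2.88 * 3 = 8.0900.
Apply inverse link: mu = e^8.0900 = 3261.6876.

3261.6876


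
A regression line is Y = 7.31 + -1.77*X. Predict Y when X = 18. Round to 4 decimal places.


Predicted value:
Y = 7.31 + (-1.77)(18) = 7.31 + -31.8600 = -24.5500.

-24.5500


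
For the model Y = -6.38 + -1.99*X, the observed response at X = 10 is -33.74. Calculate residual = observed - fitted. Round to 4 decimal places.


Fitted value at X = 10 is yhat = -6.38 + -1.99*10 = -26.2800.
Residual = -33.74 - -26.2800 = -7.4600.

-7.4600


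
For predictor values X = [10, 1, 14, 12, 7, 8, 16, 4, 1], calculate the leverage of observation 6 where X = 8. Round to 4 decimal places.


Mean of X: xbar = 8.1111.
SXX = 234.8889.
For X = 8: h = 1/9 + (8 - 8.1111)^2/234.8889 = 0.1112.

0.1112


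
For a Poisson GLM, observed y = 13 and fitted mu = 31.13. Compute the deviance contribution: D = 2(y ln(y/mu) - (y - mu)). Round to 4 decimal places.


y/mu = 13/31.13 = 0.417604 (approx.), and ln(13/31.13) = -0.873223.
y * ln(y/mu) = 13 * -0.873223 = -11.351899.
y - mu = -18.13.
D = 2 * (-11.351899 - -18.13) = 13.556202, which rounds to 13.5562.

13.5562


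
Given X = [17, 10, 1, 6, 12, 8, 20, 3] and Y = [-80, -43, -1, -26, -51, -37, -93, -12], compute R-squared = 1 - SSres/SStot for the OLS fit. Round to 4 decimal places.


After computing the OLS fit (b0=3.3449, b1=-4.8021):
SSres = 21.6737, SStot = 6982.8750.
R^2 = 1 - 21.6737/6982.8750 = 0.9969.

0.9969


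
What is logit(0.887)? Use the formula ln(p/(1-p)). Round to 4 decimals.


Compute the odds: 0.887/0.113 = 7.8496.
Take the natural log: ln(7.8496) = 2.0605.

2.0605


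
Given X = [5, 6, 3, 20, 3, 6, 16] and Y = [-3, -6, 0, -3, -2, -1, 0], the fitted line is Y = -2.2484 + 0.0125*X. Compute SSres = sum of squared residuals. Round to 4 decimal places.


For each point, residual = actual - predicted.
Residuals: [-0.8141, -3.8266, 2.2109, -1.0016, 0.2109, 1.1734, 2.0484].
Sum of squared residuals = 26.8142.

26.8142


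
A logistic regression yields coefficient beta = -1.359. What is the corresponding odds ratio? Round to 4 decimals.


exp(-1.359) = 0.2569.
So the odds ratio is 0.2569.

0.2569


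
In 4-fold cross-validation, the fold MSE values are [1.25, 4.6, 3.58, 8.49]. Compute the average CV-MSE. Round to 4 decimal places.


Add all fold MSEs: 17.9200.
Divide by k = 4: 17.9200/4 = 4.4800.

4.4800


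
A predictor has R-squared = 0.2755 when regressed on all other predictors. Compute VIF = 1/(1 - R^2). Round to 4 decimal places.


VIF = 1 / (1 - 0.2755).
= 1 / 0.7245 = 1.3803.

1.3803


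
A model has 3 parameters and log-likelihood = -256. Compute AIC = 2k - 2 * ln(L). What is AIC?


Compute:
2k = 2*3 = 6.
-2*loglik = -2*(-256) = 512.
AIC = 6 + 512 = 518.

518


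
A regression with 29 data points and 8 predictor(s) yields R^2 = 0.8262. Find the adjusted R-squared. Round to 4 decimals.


Plug in: Adj R^2 = 1 - (1 - 0.8262) * 28/20.
= 1 - 0.1738 * 28/20
= 1 - 4.8664 / 20
= 1 - 0.2433 = 0.7567.

0.7567


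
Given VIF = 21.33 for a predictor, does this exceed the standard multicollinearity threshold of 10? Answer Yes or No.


Compare VIF = 21.33 to the threshold of 10.
21.33 >= 10, so the answer is Yes.

Yes


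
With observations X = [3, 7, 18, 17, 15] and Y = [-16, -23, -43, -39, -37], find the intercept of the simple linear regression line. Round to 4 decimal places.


The slope is b1 = -1.7330.
Sample means are xbar = 12.0000 and ybar = -31.6000.
Intercept: b0 = -31.6000 - (-1.7330)(12.0000) = -10.8045.

-10.8045


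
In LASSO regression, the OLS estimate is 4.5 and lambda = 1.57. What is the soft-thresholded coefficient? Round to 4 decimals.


Absolute value: |4.5| = 4.5.
Compare to lambda = 1.57.
Since |beta| > lambda, coefficient = sign(beta)*(|beta| - lambda) = 2.9300.

2.9300


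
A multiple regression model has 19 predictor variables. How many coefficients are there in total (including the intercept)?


Each predictor gets one coefficient, plus one intercept.
Total parameters = 19 + 1 = 20.

20


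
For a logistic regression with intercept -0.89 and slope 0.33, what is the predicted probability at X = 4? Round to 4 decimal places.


Linear predictor: z = -0.89 + 0.33 * 4 = 0.4300.
P = 1/(1 + exp(-0.4300)) = 1/(1 + 0.6505) = 0.6059.

0.6059


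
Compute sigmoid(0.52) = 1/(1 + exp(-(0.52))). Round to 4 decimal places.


First, exp(-0.5200) = 0.5945.
Then sigma(z) = 1/(1 + 0.5945) = 0.6271.

0.6271


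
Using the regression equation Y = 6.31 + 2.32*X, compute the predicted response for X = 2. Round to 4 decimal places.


Predicted value:
Y = 6.31 + (2.32)(2) = 6.31 + 4.6400 = 10.9500.

10.9500


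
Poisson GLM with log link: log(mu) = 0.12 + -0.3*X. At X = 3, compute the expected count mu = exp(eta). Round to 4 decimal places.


Linear predictor: eta = 0.12 + (-0.3)(3) = -0.7800.
Expected count: mu = exp(-0.7800) = 0.4584.

0.4584


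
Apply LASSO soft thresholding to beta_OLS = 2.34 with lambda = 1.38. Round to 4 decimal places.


Check: |2.34| = 2.34 vs lambda = 1.38.
Since |beta| > lambda, coefficient = sign(beta)*(|beta| - lambda) = 0.9600.
Soft-thresholded coefficient = 0.9600.

0.9600


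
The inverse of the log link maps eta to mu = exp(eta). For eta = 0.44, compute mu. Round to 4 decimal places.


Apply the inverse link:
mu = e^0.44 = 1.5527.

1.5527


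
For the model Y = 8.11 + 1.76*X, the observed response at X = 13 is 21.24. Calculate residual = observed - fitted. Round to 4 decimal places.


Predicted = 8.11 + 1.76 * 13 = 30.9900.
Residual = 21.24 - 30.9900 = -9.7500.

-9.7500


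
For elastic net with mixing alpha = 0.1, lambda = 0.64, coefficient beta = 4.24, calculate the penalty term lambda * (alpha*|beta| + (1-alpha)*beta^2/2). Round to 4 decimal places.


Compute:
L1 = 0.1 * 4.24 = 0.4240.
L2 = 0.9 * 4.24^2 / 2 = 8.0899.
Penalty = 0.64 * (0.4240 + 8.0899) = 5.4489.

5.4489


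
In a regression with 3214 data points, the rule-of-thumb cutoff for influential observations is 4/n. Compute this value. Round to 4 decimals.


Cook's distance cutoff = 4/n = 4/3214.
= 0.0012.

0.0012


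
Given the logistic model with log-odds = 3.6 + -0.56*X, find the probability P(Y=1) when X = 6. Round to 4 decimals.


z = 3.6 + -0.56 * 6 = 0.2400.
Sigmoid: P = 1 / (1 + exp(-0.2400)) = 0.5597.

0.5597


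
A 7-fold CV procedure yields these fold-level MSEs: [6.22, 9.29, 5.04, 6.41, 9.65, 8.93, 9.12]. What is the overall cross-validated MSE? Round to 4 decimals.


Sum of fold MSEs = 54.6600.
Average = 54.6600 / 7 = 7.8086.

7.8086


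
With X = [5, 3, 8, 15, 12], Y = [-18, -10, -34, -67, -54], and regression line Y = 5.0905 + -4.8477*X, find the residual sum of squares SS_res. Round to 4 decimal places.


For each point, residual = actual - predicted.
Residuals: [1.1480, -0.5474, -0.3089, 0.6250, -0.9181].
Sum of squared residuals = 2.9465.

2.9465


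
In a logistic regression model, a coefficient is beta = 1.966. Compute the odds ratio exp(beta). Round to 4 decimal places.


Odds ratio = exp(beta) = exp(1.966).
= 7.1421.

7.1421


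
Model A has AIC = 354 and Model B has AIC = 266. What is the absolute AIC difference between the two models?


Compute |354 - 266| = 88.
Model B has the smaller AIC.

88


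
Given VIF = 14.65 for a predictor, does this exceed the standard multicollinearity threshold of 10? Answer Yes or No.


Compare VIF = 14.65 to the threshold of 10.
14.65 >= 10, so the answer is Yes.

Yes


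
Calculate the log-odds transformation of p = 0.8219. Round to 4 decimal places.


The odds are p/(1-p) = 0.8219 / 0.1781 = 4.6148.
logit(p) = ln(4.6148) = 1.5293.

1.5293


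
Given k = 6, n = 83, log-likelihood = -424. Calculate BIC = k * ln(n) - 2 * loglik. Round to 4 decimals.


Compute k*ln(n) = 6*ln(83) = 6*4.418841 = 26.513046.
Then -2*loglik = 848.
BIC = 26.513046 + 848 = 874.513046, which rounds to 874.5130.

874.5130


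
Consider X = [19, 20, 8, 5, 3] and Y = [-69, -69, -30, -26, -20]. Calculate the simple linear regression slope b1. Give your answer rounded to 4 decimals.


The sample means are xbar = 11.0000 and ybar = -42.8000.
Compute S_xx = 254.0000 and S_xy = -767.0000.
Slope b1 = S_xy / S_xx = -767.0000 / 254.0000 = -3.0197.

-3.0197


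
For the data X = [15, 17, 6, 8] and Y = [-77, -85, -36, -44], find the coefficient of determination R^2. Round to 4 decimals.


After computing the OLS fit (b0=-8.4118, b1=-4.5294):
SSres = 1.1765, SStot = 1745.0000.
R^2 = 1 - 1.1765/1745.0000 = 0.9993.

0.9993


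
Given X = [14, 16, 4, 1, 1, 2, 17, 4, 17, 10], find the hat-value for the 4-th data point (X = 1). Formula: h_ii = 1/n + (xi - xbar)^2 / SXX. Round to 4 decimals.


Compute xbar = 8.6000 with n = 10 observations.
SXX = 428.4000.
Leverage = 1/10 + (1 - 8.6000)^2/428.4000 = 0.2348.

0.2348


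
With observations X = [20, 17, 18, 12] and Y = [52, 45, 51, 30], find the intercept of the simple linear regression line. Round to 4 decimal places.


The slope is b1 = 2.9209.
Sample means are xbar = 16.7500 and ybar = 44.5000.
Intercept: b0 = 44.5000 - (2.9209)(16.7500) = -4.4245.

-4.4245


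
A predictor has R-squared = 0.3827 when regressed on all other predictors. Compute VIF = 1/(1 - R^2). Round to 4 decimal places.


Using VIF = 1/(1 - R^2_j):
1 - 0.3827 = 0.6173.
VIF = 1.6200.

1.6200


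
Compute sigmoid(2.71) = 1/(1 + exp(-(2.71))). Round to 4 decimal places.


First, exp(-2.7100) = 0.0665.
Then sigma(z) = 1/(1 + 0.0665) = 0.9376.

0.9376


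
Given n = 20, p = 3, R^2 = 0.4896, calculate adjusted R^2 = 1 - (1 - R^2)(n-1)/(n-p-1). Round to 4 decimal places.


Adjusted R^2 = 1 - (1 - R^2) * (n-1)/(n-p-1).
(1 - R^2) = 0.5104.
(n-1)/(n-p-1) = 19/16.
(1 - R^2) * (n-1) = 0.5104 * 19 = 9.6976.
Divide by (n-p-1): 9.6976 / 16 = 0.6061.
Adj R^2 = 1 - 0.6061 = 0.3939.

0.3939


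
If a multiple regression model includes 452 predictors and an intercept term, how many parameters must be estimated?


Each predictor gets one coefficient, plus one intercept.
Total parameters = 452 + 1 = 453.

453


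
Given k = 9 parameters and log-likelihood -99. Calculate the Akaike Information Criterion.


AIC = 2k - 2*loglik = 2(9) - 2(-99).
= 18 + 198 = 216.

216


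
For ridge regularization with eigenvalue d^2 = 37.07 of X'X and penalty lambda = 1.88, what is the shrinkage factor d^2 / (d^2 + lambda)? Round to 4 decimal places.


Compute the denominator: 37.07 + 1.88 = 38.9500.
Shrinkage factor = 37.07 / 38.9500 = 0.9517.

0.9517


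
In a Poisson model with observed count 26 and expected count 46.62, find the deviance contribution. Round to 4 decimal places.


Compute y*ln(y/mu) = 26*ln(26/46.62) = 26*-0.583933 = -15.182258.
y - mu = -20.62.
D = 2*(-15.182258 - (-20.62)) = 10.875484, which rounds to 10.8755.

10.8755


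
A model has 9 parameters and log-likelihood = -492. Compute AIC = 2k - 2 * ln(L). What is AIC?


Compute:
2k = 2*9 = 18.
-2*loglik = -2*(-492) = 984.
AIC = 18 + 984 = 1002.

1002


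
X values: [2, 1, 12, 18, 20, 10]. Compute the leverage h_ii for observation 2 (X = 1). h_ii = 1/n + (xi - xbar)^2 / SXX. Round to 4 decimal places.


Compute xbar = 10.5000 with n = 6 observations.
SXX = 311.5000.
Leverage = 1/6 + (1 - 10.5000)^2/311.5000 = 0.4564.

0.4564


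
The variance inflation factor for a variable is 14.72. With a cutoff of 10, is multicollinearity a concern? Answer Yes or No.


Check: VIF = 14.72 vs threshold = 10.
Since 14.72 >= 10, the answer is Yes.

Yes


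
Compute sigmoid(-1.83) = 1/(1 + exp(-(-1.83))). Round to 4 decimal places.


exp(1.8300) = 6.2339.
1 + exp(-z) = 7.2339.
sigmoid = 1/7.2339 = 0.1382.

0.1382


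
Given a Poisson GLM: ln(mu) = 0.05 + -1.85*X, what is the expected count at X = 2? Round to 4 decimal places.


Linear predictor: eta = 0.05 + (-1.85)(2) = -3.6500.
Expected count: mu = exp(-3.6500) = 0.0260.

0.0260


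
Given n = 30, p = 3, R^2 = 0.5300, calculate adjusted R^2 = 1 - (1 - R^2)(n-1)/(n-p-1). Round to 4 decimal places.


Using the formula:
(1 - 0.5300) = 0.4700.
Multiply by 29/26: 0.4700 * 29 = 13.6300, then 13.6300 / 26 = 0.5242.
Adj R^2 = 1 - 0.5242 = 0.4758.

0.4758


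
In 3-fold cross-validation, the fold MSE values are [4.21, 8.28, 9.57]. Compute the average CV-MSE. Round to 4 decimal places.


Sum of fold MSEs = 22.0600.
Average = 22.0600 / 3 = 7.3533.

7.3533


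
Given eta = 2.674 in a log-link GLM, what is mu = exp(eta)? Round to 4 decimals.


Apply the inverse link:
mu = e^2.674 = 14.4978.

14.4978


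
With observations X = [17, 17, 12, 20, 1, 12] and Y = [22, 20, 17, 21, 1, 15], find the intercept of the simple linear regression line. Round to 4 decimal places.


Compute b1 = 1.1242 from the OLS formula.
With xbar = 13.1667 and ybar = 16.0000, the intercept is:
b0 = 16.0000 - 1.1242 * 13.1667 = 1.1984.

1.1984


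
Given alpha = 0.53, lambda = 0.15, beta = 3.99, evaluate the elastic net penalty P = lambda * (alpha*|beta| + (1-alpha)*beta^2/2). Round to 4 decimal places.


Compute:
L1 = 0.53 * 3.99 = 2.1147.
L2 = 0.47 * 3.99^2 / 2 = 3.7412.
Penalty = 0.15 * (2.1147 + 3.7412) = 0.8784.

0.8784
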